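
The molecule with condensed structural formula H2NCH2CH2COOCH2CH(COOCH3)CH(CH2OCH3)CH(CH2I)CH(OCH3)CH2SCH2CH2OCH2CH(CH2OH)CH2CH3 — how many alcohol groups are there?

1

Reading the structure from left to right:
  H2NCH2: –NH2 on an sp³ carbon with no adjacent C=O → amine.
  CH2COOCH2: –C(=O)–O–C with C on the carbonyl side → ester.
  CH(COOCH3): pendant –COOCH3: carbonyl C bonded to C and –OCH3 → ester.
  CH(CH2OCH3): pendant –CH2OCH3: C–O–C linkage → ether.
  CH(CH2I): pendant –CH2X: halogen on sp³ carbon → alkyl halide.
  CH(OCH3): pendant –OCH3: C–O–C with sp³ C, no adjacent C=O → ether.
  CH2SCH2: C–S–C linkage → sulfide (thioether).
  CH2OCH2: C–O–C with sp³ carbons on both sides and no adjacent C=O → ether.
  CH(CH2OH): pendant –CH2OH on an sp³ backbone C → alcohol.
Alcohol appears at: CH(CH2OH) → 1.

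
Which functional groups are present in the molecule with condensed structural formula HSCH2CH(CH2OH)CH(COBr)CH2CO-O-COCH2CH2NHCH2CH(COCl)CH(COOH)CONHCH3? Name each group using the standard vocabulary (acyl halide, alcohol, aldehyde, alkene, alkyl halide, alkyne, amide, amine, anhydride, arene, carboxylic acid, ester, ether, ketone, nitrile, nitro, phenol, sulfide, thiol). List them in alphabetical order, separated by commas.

–SH on an sp³ carbon → thiol.
pendant –CH2OH on an sp³ backbone C → alcohol.
pendant –C(=O)X: carbonyl C bonded to C and halogen → acyl halide.
two acyl groups sharing one oxygen, –C(=O)–O–C(=O)– → anhydride.
C–N–C with sp³ carbons and no adjacent C=O → amine (secondary).
pendant –C(=O)X: carbonyl C bonded to C and halogen → acyl halide.
pendant –COOH: carbonyl C bonded to C and –OH → carboxylic acid.
–C(=O)NHCH3: carbonyl C bonded to C and to N → amide (the N is not an amine).

acyl halide, alcohol, amide, amine, anhydride, carboxylic acid, thiol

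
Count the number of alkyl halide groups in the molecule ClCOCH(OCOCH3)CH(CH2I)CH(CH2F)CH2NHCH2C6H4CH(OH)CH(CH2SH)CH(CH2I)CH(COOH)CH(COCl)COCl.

3

–C(=O)Cl: carbonyl C bonded to C and to a halogen → acyl halide (not alkyl halide).
pendant –OC(=O)CH3: an acyloxy group → ester.
pendant –CH2X: halogen on sp³ carbon → alkyl halide.
pendant –CH2X: halogen on sp³ carbon → alkyl halide.
C–N–C with sp³ carbons and no adjacent C=O → amine (secondary).
para-disubstituted benzene ring → arene.
–OH on an sp³ carbon → alcohol (secondary).
pendant –CH2SH → thiol.
pendant –CH2X: halogen on sp³ carbon → alkyl halide.
pendant –COOH: carbonyl C bonded to C and –OH → carboxylic acid.
pendant –C(=O)X: carbonyl C bonded to C and halogen → acyl halide.
–C(=O)Cl: carbonyl C bonded to C and to a halogen → acyl halide (not alkyl halide).
Alkyl halide appears at: CH(CH2I), CH(CH2F), CH(CH2I) → 3.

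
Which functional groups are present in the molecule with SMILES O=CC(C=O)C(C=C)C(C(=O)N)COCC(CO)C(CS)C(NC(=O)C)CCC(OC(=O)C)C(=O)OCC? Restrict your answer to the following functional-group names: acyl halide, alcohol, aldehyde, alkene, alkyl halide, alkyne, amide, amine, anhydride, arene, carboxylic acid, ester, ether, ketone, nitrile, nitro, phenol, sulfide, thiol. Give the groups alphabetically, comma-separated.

terminal –CHO: carbonyl C bonded to H and C → aldehyde.
pendant –CHO: carbonyl C bonded to C and H → aldehyde.
pendant –CH=CH2: C=C double bond → alkene.
pendant –CONH2: carbonyl C bonded to C and N → amide.
C–O–C with sp³ carbons on both sides and no adjacent C=O → ether.
pendant –CH2OH on an sp³ backbone C → alcohol.
pendant –CH2SH → thiol.
pendant –NHC(=O)CH3: N bonded to a carbonyl → amide (not amine).
pendant –OC(=O)CH3: an acyloxy group → ester.
–C(=O)OCH2CH3: carbonyl C bonded to C and to –OEt → ester.

alcohol, aldehyde, alkene, amide, ester, ether, thiol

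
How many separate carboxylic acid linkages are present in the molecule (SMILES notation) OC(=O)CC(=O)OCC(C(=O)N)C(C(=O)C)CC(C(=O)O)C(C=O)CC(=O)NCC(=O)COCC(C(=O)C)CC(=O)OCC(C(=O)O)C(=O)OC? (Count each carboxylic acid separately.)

–COOH: carbonyl C bonded to –OH and C → carboxylic acid (the –OH is not a separate alcohol).
–C(=O)–O–C with C on the carbonyl side → ester.
pendant –CONH2: carbonyl C bonded to C and N → amide.
pendant –COCH3: carbonyl C bonded to two carbons → ketone.
pendant –COOH: carbonyl C bonded to C and –OH → carboxylic acid.
pendant –CHO: carbonyl C bonded to C and H → aldehyde.
–C(=O)–N– linkage → amide (the N is not an amine).
–C(=O)– with carbon on both sides → ketone.
C–O–C with sp³ carbons on both sides and no adjacent C=O → ether.
pendant –COCH3: carbonyl C bonded to two carbons → ketone.
–C(=O)–O–C with C on the carbonyl side → ester.
pendant –COOH: carbonyl C bonded to C and –OH → carboxylic acid.
–C(=O)OCH3: carbonyl C bonded to C and to –OCH3 → ester (not ketone + ether).
Carboxylic acid appears at: HOOC, CH(COOH), CH(COOH) → 3.

3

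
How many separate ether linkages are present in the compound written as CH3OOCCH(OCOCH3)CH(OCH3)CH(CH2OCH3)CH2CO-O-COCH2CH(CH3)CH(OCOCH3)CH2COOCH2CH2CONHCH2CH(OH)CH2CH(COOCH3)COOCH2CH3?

Taking each segment in turn:
  CH3OOC: CH3O–C(=O)–: carbonyl C bonded to C and to –OCH3 → ester (not ketone + ether).
  CH(OCOCH3): pendant –OC(=O)CH3: an acyloxy group → ester.
  CH(OCH3): pendant –OCH3: C–O–C with sp³ C, no adjacent C=O → ether.
  CH(CH2OCH3): pendant –CH2OCH3: C–O–C linkage → ether.
  CH2CO-O-COCH2: two acyl groups sharing one oxygen, –C(=O)–O–C(=O)– → anhydride.
  CH(OCOCH3): pendant –OC(=O)CH3: an acyloxy group → ester.
  CH2COOCH2: –C(=O)–O–C with C on the carbonyl side → ester.
  CH2CONHCH2: –C(=O)–N– linkage → amide (the N is not an amine).
  CH(OH): –OH on an sp³ carbon → alcohol (secondary).
  CH(COOCH3): pendant –COOCH3: carbonyl C bonded to C and –OCH3 → ester.
  COOCH2CH3: –C(=O)OCH2CH3: carbonyl C bonded to C and to –OEt → ester.
Ether appears at: CH(OCH3), CH(CH2OCH3) → 2.

2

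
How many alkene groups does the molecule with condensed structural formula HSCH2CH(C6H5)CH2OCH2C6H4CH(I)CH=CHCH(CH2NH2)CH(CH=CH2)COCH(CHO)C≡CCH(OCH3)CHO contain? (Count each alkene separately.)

2

Working along the chain:
  HSCH2: –SH on an sp³ carbon → thiol.
  CH(C6H5): pendant –C6H5: benzene ring → arene.
  CH2OCH2: C–O–C with sp³ carbons on both sides and no adjacent C=O → ether.
  C6H4: para-disubstituted benzene ring → arene.
  CH(I): halogen on an sp³ carbon → alkyl halide.
  CH=CH: C=C double bond → alkene.
  CH(CH2NH2): pendant –CH2NH2: N on sp³ C, no adjacent C=O → amine.
  CH(CH=CH2): pendant –CH=CH2: C=C double bond → alkene.
  CO: –C(=O)– with carbon on both sides → ketone.
  CH(CHO): pendant –CHO: carbonyl C bonded to C and H → aldehyde.
  C≡C: C≡C triple bond → alkyne.
  CH(OCH3): pendant –OCH3: C–O–C with sp³ C, no adjacent C=O → ether.
  CHO: terminal –CHO: carbonyl C bonded to H and C → aldehyde.
Alkene appears at: CH=CH, CH(CH=CH2) → 2.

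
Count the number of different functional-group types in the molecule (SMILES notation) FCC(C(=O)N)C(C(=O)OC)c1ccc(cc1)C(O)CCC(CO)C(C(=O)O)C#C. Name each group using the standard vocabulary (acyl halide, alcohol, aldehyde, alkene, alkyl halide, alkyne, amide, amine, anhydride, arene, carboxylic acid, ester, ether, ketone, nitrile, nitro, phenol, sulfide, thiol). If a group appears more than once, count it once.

halogen on an sp³ carbon → alkyl halide.
pendant –CONH2: carbonyl C bonded to C and N → amide.
pendant –COOCH3: carbonyl C bonded to C and –OCH3 → ester.
para-disubstituted benzene ring → arene.
–OH on an sp³ carbon → alcohol (secondary).
pendant –CH2OH on an sp³ backbone C → alcohol.
pendant –COOH: carbonyl C bonded to C and –OH → carboxylic acid.
C≡C triple bond → alkyne.
Distinct types present: alcohol, alkyl halide, alkyne, amide, arene, carboxylic acid, ester.

7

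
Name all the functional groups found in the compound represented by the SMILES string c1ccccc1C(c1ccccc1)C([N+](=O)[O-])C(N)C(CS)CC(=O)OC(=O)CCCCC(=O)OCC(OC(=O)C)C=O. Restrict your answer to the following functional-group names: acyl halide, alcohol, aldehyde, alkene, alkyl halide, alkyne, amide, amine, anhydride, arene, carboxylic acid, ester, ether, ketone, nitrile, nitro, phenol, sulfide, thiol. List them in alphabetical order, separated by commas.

aldehyde, amine, anhydride, arene, ester, nitro, thiol

C6H5– phenyl ring → arene.
pendant –C6H5: benzene ring → arene.
–NO2 on an sp³ carbon → nitro (the N=O is not a carbonyl).
–NH2 on an sp³ carbon with no adjacent C=O → amine.
pendant –CH2SH → thiol.
two acyl groups sharing one oxygen, –C(=O)–O–C(=O)– → anhydride.
–C(=O)–O–C with C on the carbonyl side → ester.
pendant –OC(=O)CH3: an acyloxy group → ester.
terminal –CHO: carbonyl C bonded to H and C → aldehyde.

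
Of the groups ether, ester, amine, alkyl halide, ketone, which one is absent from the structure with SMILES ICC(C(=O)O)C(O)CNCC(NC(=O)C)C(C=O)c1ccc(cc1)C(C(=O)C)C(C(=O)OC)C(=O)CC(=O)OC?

ester: present (CH(COOCH3) — pendant –COOCH3: carbonyl C bonded to C and –OCH3 → ester).
alkyl halide: present (ICH2 — halogen on an sp³ carbon → alkyl halide).
ketone: present (CH(COCH3) — pendant –COCH3: carbonyl C bonded to two carbons → ketone).
amine: present (CH2NHCH2 — C–N–C with sp³ carbons and no adjacent C=O → amine (secondary)).
ether: absent. In each of CH(COOCH3) and COOCH3, the C–O–C oxygen is adjacent to a C=O, so it belongs to an ester, not an ether.

ether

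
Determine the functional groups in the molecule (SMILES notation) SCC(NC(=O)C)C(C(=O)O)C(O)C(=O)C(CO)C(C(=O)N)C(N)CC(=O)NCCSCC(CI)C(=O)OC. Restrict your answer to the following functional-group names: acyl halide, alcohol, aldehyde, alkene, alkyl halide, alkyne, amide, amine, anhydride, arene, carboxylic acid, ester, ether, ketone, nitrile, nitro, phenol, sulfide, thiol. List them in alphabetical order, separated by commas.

alcohol, alkyl halide, amide, amine, carboxylic acid, ester, ketone, sulfide, thiol

Reading the structure from left to right:
  HSCH2: –SH on an sp³ carbon → thiol.
  CH(NHCOCH3): pendant –NHC(=O)CH3: N bonded to a carbonyl → amide (not amine).
  CH(COOH): pendant –COOH: carbonyl C bonded to C and –OH → carboxylic acid.
  CH(OH): –OH on an sp³ carbon → alcohol (secondary).
  CO: –C(=O)– with carbon on both sides → ketone.
  CH(CH2OH): pendant –CH2OH on an sp³ backbone C → alcohol.
  CH(CONH2): pendant –CONH2: carbonyl C bonded to C and N → amide.
  CH(NH2): –NH2 on an sp³ carbon with no adjacent C=O → amine.
  CH2CONHCH2: –C(=O)–N– linkage → amide (the N is not an amine).
  CH2SCH2: C–S–C linkage → sulfide (thioether).
  CH(CH2I): pendant –CH2X: halogen on sp³ carbon → alkyl halide.
  COOCH3: –C(=O)OCH3: carbonyl C bonded to C and to –OCH3 → ester (not ketone + ether).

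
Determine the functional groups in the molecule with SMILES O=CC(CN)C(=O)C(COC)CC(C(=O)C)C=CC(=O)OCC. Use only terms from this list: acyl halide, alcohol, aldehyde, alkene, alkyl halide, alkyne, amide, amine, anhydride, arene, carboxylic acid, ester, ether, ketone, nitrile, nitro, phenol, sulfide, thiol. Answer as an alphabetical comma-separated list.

Working along the chain:
  OHC: terminal –CHO: carbonyl C bonded to H and C → aldehyde.
  CH(CH2NH2): pendant –CH2NH2: N on sp³ C, no adjacent C=O → amine.
  CO: –C(=O)– with carbon on both sides → ketone.
  CH(CH2OCH3): pendant –CH2OCH3: C–O–C linkage → ether.
  CH(COCH3): pendant –COCH3: carbonyl C bonded to two carbons → ketone.
  CH=CH: C=C double bond → alkene.
  COOCH2CH3: –C(=O)OCH2CH3: carbonyl C bonded to C and to –OEt → ester.

aldehyde, alkene, amine, ester, ether, ketone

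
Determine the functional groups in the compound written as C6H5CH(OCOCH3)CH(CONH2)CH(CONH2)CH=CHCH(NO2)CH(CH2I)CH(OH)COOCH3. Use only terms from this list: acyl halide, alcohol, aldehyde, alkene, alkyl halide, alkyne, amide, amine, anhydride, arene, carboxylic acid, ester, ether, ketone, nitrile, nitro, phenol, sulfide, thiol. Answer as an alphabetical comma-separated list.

Taking each segment in turn:
  C6H5: C6H5– phenyl ring → arene.
  CH(OCOCH3): pendant –OC(=O)CH3: an acyloxy group → ester.
  CH(CONH2): pendant –CONH2: carbonyl C bonded to C and N → amide.
  CH(CONH2): pendant –CONH2: carbonyl C bonded to C and N → amide.
  CH=CH: C=C double bond → alkene.
  CH(NO2): –NO2 on an sp³ carbon → nitro (the N=O is not a carbonyl).
  CH(CH2I): pendant –CH2X: halogen on sp³ carbon → alkyl halide.
  CH(OH): –OH on an sp³ carbon → alcohol (secondary).
  COOCH3: –C(=O)OCH3: carbonyl C bonded to C and to –OCH3 → ester (not ketone + ether).

alcohol, alkene, alkyl halide, amide, arene, ester, nitro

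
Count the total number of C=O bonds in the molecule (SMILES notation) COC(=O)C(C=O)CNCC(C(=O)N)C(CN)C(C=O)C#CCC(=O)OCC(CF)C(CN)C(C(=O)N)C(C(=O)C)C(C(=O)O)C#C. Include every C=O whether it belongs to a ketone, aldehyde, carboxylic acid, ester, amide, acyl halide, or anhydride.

CH3OOC: ester, 1 C=O (running total 1).
CH(CHO): aldehyde, 1 C=O (running total 2).
CH(CONH2): amide, 1 C=O (running total 3).
CH(CHO): aldehyde, 1 C=O (running total 4).
CH2COOCH2: ester, 1 C=O (running total 5).
CH(CONH2): amide, 1 C=O (running total 6).
CH(COCH3): ketone, 1 C=O (running total 7).
CH(COOH): carboxylic acid, 1 C=O (running total 8).

8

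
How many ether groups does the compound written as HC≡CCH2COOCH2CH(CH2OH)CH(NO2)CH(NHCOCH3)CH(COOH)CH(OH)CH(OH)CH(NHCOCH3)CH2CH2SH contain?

0

C≡C triple bond → alkyne.
–C(=O)–O–C with C on the carbonyl side → ester.
pendant –CH2OH on an sp³ backbone C → alcohol.
–NO2 on an sp³ carbon → nitro (the N=O is not a carbonyl).
pendant –NHC(=O)CH3: N bonded to a carbonyl → amide (not amine).
pendant –COOH: carbonyl C bonded to C and –OH → carboxylic acid.
–OH on an sp³ carbon → alcohol (secondary).
–OH on an sp³ carbon → alcohol (secondary).
pendant –NHC(=O)CH3: N bonded to a carbonyl → amide (not amine).
–SH on an sp³ carbon → thiol.
No segment is a ether: CH2COOCH2 is ester, not ether; CH(CH2OH) is alcohol, not ether; CH(OH) is alcohol, not ether. → 0.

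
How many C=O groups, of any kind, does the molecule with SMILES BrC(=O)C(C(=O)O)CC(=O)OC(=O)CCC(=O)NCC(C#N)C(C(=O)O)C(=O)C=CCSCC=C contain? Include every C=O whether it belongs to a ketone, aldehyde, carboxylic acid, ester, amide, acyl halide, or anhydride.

BrCO: acyl halide, 1 C=O (running total 1).
CH(COOH): carboxylic acid, 1 C=O (running total 2).
CH2CO-O-COCH2: anhydride, 2 C=O (running total 4).
CH2CONHCH2: amide, 1 C=O (running total 5).
CH(COOH): carboxylic acid, 1 C=O (running total 6).
CO: ketone, 1 C=O (running total 7).

7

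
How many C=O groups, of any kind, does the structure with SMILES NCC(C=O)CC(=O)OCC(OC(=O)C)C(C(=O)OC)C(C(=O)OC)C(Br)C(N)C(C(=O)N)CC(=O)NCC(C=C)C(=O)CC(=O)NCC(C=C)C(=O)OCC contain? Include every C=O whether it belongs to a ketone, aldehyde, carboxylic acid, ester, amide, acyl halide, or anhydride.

10

CH(CHO): aldehyde, 1 C=O (running total 1).
CH2COOCH2: ester, 1 C=O (running total 2).
CH(OCOCH3): ester, 1 C=O (running total 3).
CH(COOCH3): ester, 1 C=O (running total 4).
CH(COOCH3): ester, 1 C=O (running total 5).
CH(CONH2): amide, 1 C=O (running total 6).
CH2CONHCH2: amide, 1 C=O (running total 7).
CO: ketone, 1 C=O (running total 8).
CH2CONHCH2: amide, 1 C=O (running total 9).
COOCH2CH3: ester, 1 C=O (running total 10).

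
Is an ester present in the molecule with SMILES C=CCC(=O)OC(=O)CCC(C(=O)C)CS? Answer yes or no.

no

C=C double bond → alkene.
two acyl groups sharing one oxygen, –C(=O)–O–C(=O)– → anhydride.
pendant –COCH3: carbonyl C bonded to two carbons → ketone.
–SH on an sp³ carbon → thiol.
In CH2CO-O-COCH2, the oxygen bridges two acyl groups, which is an anhydride, not an ester.
The groups actually present are: alkene, anhydride, ketone, thiol.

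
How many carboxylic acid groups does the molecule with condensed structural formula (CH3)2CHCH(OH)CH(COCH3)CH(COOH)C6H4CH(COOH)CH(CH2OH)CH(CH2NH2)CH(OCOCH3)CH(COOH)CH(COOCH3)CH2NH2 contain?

3

Working along the chain:
  CH(OH): –OH on an sp³ carbon → alcohol (secondary).
  CH(COCH3): pendant –COCH3: carbonyl C bonded to two carbons → ketone.
  CH(COOH): pendant –COOH: carbonyl C bonded to C and –OH → carboxylic acid.
  C6H4: para-disubstituted benzene ring → arene.
  CH(COOH): pendant –COOH: carbonyl C bonded to C and –OH → carboxylic acid.
  CH(CH2OH): pendant –CH2OH on an sp³ backbone C → alcohol.
  CH(CH2NH2): pendant –CH2NH2: N on sp³ C, no adjacent C=O → amine.
  CH(OCOCH3): pendant –OC(=O)CH3: an acyloxy group → ester.
  CH(COOH): pendant –COOH: carbonyl C bonded to C and –OH → carboxylic acid.
  CH(COOCH3): pendant –COOCH3: carbonyl C bonded to C and –OCH3 → ester.
  CH2NH2: –NH2 on an sp³ carbon with no adjacent C=O → amine.
Carboxylic acid appears at: CH(COOH), CH(COOH), CH(COOH) → 3.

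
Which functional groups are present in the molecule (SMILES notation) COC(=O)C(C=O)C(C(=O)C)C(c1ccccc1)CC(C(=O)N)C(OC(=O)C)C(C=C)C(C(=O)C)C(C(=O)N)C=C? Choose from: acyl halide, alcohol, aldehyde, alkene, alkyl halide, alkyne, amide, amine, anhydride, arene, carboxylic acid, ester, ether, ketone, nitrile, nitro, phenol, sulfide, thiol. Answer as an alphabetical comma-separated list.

aldehyde, alkene, amide, arene, ester, ketone

Taking each segment in turn:
  CH3OOC: CH3O–C(=O)–: carbonyl C bonded to C and to –OCH3 → ester (not ketone + ether).
  CH(CHO): pendant –CHO: carbonyl C bonded to C and H → aldehyde.
  CH(COCH3): pendant –COCH3: carbonyl C bonded to two carbons → ketone.
  CH(C6H5): pendant –C6H5: benzene ring → arene.
  CH(CONH2): pendant –CONH2: carbonyl C bonded to C and N → amide.
  CH(OCOCH3): pendant –OC(=O)CH3: an acyloxy group → ester.
  CH(CH=CH2): pendant –CH=CH2: C=C double bond → alkene.
  CH(COCH3): pendant –COCH3: carbonyl C bonded to two carbons → ketone.
  CH(CONH2): pendant –CONH2: carbonyl C bonded to C and N → amide.
  CH=CH2: C=C double bond → alkene.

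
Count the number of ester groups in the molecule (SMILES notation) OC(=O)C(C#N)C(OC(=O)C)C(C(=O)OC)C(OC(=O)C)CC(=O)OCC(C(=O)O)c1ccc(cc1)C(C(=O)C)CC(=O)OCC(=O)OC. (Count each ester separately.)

6

Reading the structure from left to right:
  HOOC: –COOH: carbonyl C bonded to –OH and C → carboxylic acid (the –OH is not a separate alcohol).
  CH(CN): pendant –C≡N: nitrile.
  CH(OCOCH3): pendant –OC(=O)CH3: an acyloxy group → ester.
  CH(COOCH3): pendant –COOCH3: carbonyl C bonded to C and –OCH3 → ester.
  CH(OCOCH3): pendant –OC(=O)CH3: an acyloxy group → ester.
  CH2COOCH2: –C(=O)–O–C with C on the carbonyl side → ester.
  CH(COOH): pendant –COOH: carbonyl C bonded to C and –OH → carboxylic acid.
  C6H4: para-disubstituted benzene ring → arene.
  CH(COCH3): pendant –COCH3: carbonyl C bonded to two carbons → ketone.
  CH2COOCH2: –C(=O)–O–C with C on the carbonyl side → ester.
  COOCH3: –C(=O)OCH3: carbonyl C bonded to C and to –OCH3 → ester (not ketone + ether).
Ester appears at: CH(OCOCH3), CH(COOCH3), CH(OCOCH3), CH2COOCH2, CH2COOCH2, COOCH3 → 6.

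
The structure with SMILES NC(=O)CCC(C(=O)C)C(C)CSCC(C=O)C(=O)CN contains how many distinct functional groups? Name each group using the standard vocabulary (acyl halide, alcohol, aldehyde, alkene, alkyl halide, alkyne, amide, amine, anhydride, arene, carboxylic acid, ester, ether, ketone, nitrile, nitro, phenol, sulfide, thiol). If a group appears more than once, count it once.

5

Reading the structure from left to right:
  H2NCO: –C(=O)NH2: carbonyl C bonded to C and to N → amide (the N is not a separate amine).
  CH(COCH3): pendant –COCH3: carbonyl C bonded to two carbons → ketone.
  CH2SCH2: C–S–C linkage → sulfide (thioether).
  CH(CHO): pendant –CHO: carbonyl C bonded to C and H → aldehyde.
  CO: –C(=O)– with carbon on both sides → ketone.
  CH2NH2: –NH2 on an sp³ carbon with no adjacent C=O → amine.
Distinct types present: aldehyde, amide, amine, ketone, sulfide.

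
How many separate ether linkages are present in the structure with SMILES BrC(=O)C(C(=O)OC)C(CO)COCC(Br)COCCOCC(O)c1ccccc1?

Taking each segment in turn:
  BrCO: –C(=O)Br: carbonyl C bonded to C and to a halogen → acyl halide (not alkyl halide).
  CH(COOCH3): pendant –COOCH3: carbonyl C bonded to C and –OCH3 → ester.
  CH(CH2OH): pendant –CH2OH on an sp³ backbone C → alcohol.
  CH2OCH2: C–O–C with sp³ carbons on both sides and no adjacent C=O → ether.
  CH(Br): halogen on an sp³ carbon → alkyl halide.
  CH2OCH2: C–O–C with sp³ carbons on both sides and no adjacent C=O → ether.
  CH2OCH2: C–O–C with sp³ carbons on both sides and no adjacent C=O → ether.
  CH(OH): –OH on an sp³ carbon → alcohol (secondary).
  C6H5: –C6H5 phenyl ring → arene.
Ether appears at: CH2OCH2, CH2OCH2, CH2OCH2 → 3.

3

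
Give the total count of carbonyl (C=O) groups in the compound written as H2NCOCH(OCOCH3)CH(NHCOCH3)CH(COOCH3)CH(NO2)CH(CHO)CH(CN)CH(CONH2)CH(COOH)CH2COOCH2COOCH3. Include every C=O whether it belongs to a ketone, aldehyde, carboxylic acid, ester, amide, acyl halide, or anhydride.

9

H2NCO: amide, 1 C=O (running total 1).
CH(OCOCH3): ester, 1 C=O (running total 2).
CH(NHCOCH3): amide, 1 C=O (running total 3).
CH(COOCH3): ester, 1 C=O (running total 4).
CH(CHO): aldehyde, 1 C=O (running total 5).
CH(CONH2): amide, 1 C=O (running total 6).
CH(COOH): carboxylic acid, 1 C=O (running total 7).
CH2COOCH2: ester, 1 C=O (running total 8).
COOCH3: ester, 1 C=O (running total 9).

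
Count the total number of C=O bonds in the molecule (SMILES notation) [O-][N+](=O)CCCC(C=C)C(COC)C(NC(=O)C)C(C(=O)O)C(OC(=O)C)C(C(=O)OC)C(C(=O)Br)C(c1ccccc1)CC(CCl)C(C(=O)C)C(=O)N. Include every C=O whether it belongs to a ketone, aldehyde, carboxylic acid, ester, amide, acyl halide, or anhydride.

7

CH(NHCOCH3): amide, 1 C=O (running total 1).
CH(COOH): carboxylic acid, 1 C=O (running total 2).
CH(OCOCH3): ester, 1 C=O (running total 3).
CH(COOCH3): ester, 1 C=O (running total 4).
CH(COBr): acyl halide, 1 C=O (running total 5).
CH(COCH3): ketone, 1 C=O (running total 6).
CONH2: amide, 1 C=O (running total 7).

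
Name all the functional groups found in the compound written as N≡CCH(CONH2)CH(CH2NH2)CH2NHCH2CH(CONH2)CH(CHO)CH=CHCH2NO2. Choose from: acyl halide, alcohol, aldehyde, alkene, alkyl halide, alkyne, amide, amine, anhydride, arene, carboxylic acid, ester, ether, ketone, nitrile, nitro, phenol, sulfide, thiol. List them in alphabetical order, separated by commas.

aldehyde, alkene, amide, amine, nitrile, nitro

Taking each segment in turn:
  N≡C: N≡C–: carbon triple-bonded to nitrogen → nitrile.
  CH(CONH2): pendant –CONH2: carbonyl C bonded to C and N → amide.
  CH(CH2NH2): pendant –CH2NH2: N on sp³ C, no adjacent C=O → amine.
  CH2NHCH2: C–N–C with sp³ carbons and no adjacent C=O → amine (secondary).
  CH(CONH2): pendant –CONH2: carbonyl C bonded to C and N → amide.
  CH(CHO): pendant –CHO: carbonyl C bonded to C and H → aldehyde.
  CH=CH: C=C double bond → alkene.
  CH2NO2: –NO2 on carbon → nitro group.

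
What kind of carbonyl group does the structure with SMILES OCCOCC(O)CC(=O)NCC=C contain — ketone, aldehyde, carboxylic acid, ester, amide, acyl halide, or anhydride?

The carbonyl is in the CH2CONHCH2 segment: –C(=O)–N– linkage → amide (the N is not an amine).

amide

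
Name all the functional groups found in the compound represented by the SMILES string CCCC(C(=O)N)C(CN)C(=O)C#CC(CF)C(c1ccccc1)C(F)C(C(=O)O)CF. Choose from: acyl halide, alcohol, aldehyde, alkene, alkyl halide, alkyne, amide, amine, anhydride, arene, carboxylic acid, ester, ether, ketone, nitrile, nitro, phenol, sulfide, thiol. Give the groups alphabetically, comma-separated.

alkyl halide, alkyne, amide, amine, arene, carboxylic acid, ketone

Working along the chain:
  CH(CONH2): pendant –CONH2: carbonyl C bonded to C and N → amide.
  CH(CH2NH2): pendant –CH2NH2: N on sp³ C, no adjacent C=O → amine.
  CO: –C(=O)– with carbon on both sides → ketone.
  C≡C: C≡C triple bond → alkyne.
  CH(CH2F): pendant –CH2X: halogen on sp³ carbon → alkyl halide.
  CH(C6H5): pendant –C6H5: benzene ring → arene.
  CH(F): halogen on an sp³ carbon → alkyl halide.
  CH(COOH): pendant –COOH: carbonyl C bonded to C and –OH → carboxylic acid.
  CH2F: halogen on an sp³ carbon → alkyl halide.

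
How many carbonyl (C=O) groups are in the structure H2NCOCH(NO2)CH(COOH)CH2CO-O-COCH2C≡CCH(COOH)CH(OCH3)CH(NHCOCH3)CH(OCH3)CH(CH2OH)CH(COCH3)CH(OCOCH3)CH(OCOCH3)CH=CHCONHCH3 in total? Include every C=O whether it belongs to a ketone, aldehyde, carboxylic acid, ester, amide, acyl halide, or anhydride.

10

H2NCO: amide, 1 C=O (running total 1).
CH(COOH): carboxylic acid, 1 C=O (running total 2).
CH2CO-O-COCH2: anhydride, 2 C=O (running total 4).
CH(COOH): carboxylic acid, 1 C=O (running total 5).
CH(NHCOCH3): amide, 1 C=O (running total 6).
CH(COCH3): ketone, 1 C=O (running total 7).
CH(OCOCH3): ester, 1 C=O (running total 8).
CH(OCOCH3): ester, 1 C=O (running total 9).
CONHCH3: amide, 1 C=O (running total 10).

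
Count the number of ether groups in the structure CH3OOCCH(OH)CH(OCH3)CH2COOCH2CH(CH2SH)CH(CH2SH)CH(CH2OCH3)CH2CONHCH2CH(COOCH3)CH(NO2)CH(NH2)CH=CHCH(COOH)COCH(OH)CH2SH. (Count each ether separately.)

2

Working along the chain:
  CH3OOC: CH3O–C(=O)–: carbonyl C bonded to C and to –OCH3 → ester (not ketone + ether).
  CH(OH): –OH on an sp³ carbon → alcohol (secondary).
  CH(OCH3): pendant –OCH3: C–O–C with sp³ C, no adjacent C=O → ether.
  CH2COOCH2: –C(=O)–O–C with C on the carbonyl side → ester.
  CH(CH2SH): pendant –CH2SH → thiol.
  CH(CH2SH): pendant –CH2SH → thiol.
  CH(CH2OCH3): pendant –CH2OCH3: C–O–C linkage → ether.
  CH2CONHCH2: –C(=O)–N– linkage → amide (the N is not an amine).
  CH(COOCH3): pendant –COOCH3: carbonyl C bonded to C and –OCH3 → ester.
  CH(NO2): –NO2 on an sp³ carbon → nitro (the N=O is not a carbonyl).
  CH(NH2): –NH2 on an sp³ carbon with no adjacent C=O → amine.
  CH=CH: C=C double bond → alkene.
  CH(COOH): pendant –COOH: carbonyl C bonded to C and –OH → carboxylic acid.
  CO: –C(=O)– with carbon on both sides → ketone.
  CH(OH): –OH on an sp³ carbon → alcohol (secondary).
  CH2SH: –SH on an sp³ carbon → thiol.
Ether appears at: CH(OCH3), CH(CH2OCH3) → 2.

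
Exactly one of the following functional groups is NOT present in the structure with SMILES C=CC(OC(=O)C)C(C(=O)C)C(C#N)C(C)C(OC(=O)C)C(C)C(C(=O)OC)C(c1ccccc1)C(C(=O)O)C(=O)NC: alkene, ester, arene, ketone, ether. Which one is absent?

ether

alkene: present (CH2=CH — C=C double bond → alkene).
arene: present (CH(C6H5) — pendant –C6H5: benzene ring → arene).
ester: present (CH(OCOCH3) — pendant –OC(=O)CH3: an acyloxy group → ester).
ketone: present (CH(COCH3) — pendant –COCH3: carbonyl C bonded to two carbons → ketone).
ether: absent. In each of CH(OCOCH3) and CH(COOCH3), the C–O–C oxygen is adjacent to a C=O, so it belongs to an ester, not an ether.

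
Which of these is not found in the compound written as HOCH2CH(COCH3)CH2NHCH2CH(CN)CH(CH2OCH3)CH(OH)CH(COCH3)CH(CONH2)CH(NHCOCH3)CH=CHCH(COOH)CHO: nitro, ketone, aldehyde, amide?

aldehyde: present (CHO — terminal –CHO: carbonyl C bonded to H and C → aldehyde).
amide: present (CH(CONH2) — pendant –CONH2: carbonyl C bonded to C and N → amide).
ketone: present (CH(COCH3) — pendant –COCH3: carbonyl C bonded to two carbons → ketone).
nitro: no segment matches this pattern.

nitro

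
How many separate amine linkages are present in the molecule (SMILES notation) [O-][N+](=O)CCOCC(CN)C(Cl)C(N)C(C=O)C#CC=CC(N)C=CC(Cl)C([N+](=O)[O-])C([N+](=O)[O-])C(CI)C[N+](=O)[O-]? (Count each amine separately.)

Taking each segment in turn:
  O2NCH2: –NO2 on carbon → nitro group.
  CH2OCH2: C–O–C with sp³ carbons on both sides and no adjacent C=O → ether.
  CH(CH2NH2): pendant –CH2NH2: N on sp³ C, no adjacent C=O → amine.
  CH(Cl): halogen on an sp³ carbon → alkyl halide.
  CH(NH2): –NH2 on an sp³ carbon with no adjacent C=O → amine.
  CH(CHO): pendant –CHO: carbonyl C bonded to C and H → aldehyde.
  C≡C: C≡C triple bond → alkyne.
  CH=CH: C=C double bond → alkene.
  CH(NH2): –NH2 on an sp³ carbon with no adjacent C=O → amine.
  CH=CH: C=C double bond → alkene.
  CH(Cl): halogen on an sp³ carbon → alkyl halide.
  CH(NO2): –NO2 on an sp³ carbon → nitro (the N=O is not a carbonyl).
  CH(NO2): –NO2 on an sp³ carbon → nitro (the N=O is not a carbonyl).
  CH(CH2I): pendant –CH2X: halogen on sp³ carbon → alkyl halide.
  CH2NO2: –NO2 on carbon → nitro group.
Amine appears at: CH(CH2NH2), CH(NH2), CH(NH2) → 3.

3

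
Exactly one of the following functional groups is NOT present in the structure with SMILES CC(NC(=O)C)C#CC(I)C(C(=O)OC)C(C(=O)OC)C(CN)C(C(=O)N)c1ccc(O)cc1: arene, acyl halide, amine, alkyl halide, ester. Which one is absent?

acyl halide

ester: present (CH(COOCH3) — pendant –COOCH3: carbonyl C bonded to C and –OCH3 → ester).
alkyl halide: present (CH(I) — halogen on an sp³ carbon → alkyl halide).
arene: present (C6H4OH — –OH attached directly to an aromatic ring → phenol (not alcohol); the ring itself is an arene).
amine: present (CH(CH2NH2) — pendant –CH2NH2: N on sp³ C, no adjacent C=O → amine).
acyl halide: no segment matches this pattern.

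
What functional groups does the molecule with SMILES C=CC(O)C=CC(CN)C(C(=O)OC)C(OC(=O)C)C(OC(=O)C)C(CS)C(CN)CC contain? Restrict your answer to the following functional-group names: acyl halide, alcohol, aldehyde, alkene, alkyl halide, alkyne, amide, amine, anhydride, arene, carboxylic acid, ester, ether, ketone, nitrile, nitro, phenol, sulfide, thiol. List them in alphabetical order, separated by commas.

Taking each segment in turn:
  CH2=CH: C=C double bond → alkene.
  CH(OH): –OH on an sp³ carbon → alcohol (secondary).
  CH=CH: C=C double bond → alkene.
  CH(CH2NH2): pendant –CH2NH2: N on sp³ C, no adjacent C=O → amine.
  CH(COOCH3): pendant –COOCH3: carbonyl C bonded to C and –OCH3 → ester.
  CH(OCOCH3): pendant –OC(=O)CH3: an acyloxy group → ester.
  CH(OCOCH3): pendant –OC(=O)CH3: an acyloxy group → ester.
  CH(CH2SH): pendant –CH2SH → thiol.
  CH(CH2NH2): pendant –CH2NH2: N on sp³ C, no adjacent C=O → amine.

alcohol, alkene, amine, ester, thiol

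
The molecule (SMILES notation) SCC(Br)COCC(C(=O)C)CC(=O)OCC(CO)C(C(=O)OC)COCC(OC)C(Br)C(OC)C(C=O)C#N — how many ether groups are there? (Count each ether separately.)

4

–SH on an sp³ carbon → thiol.
halogen on an sp³ carbon → alkyl halide.
C–O–C with sp³ carbons on both sides and no adjacent C=O → ether.
pendant –COCH3: carbonyl C bonded to two carbons → ketone.
–C(=O)–O–C with C on the carbonyl side → ester.
pendant –CH2OH on an sp³ backbone C → alcohol.
pendant –COOCH3: carbonyl C bonded to C and –OCH3 → ester.
C–O–C with sp³ carbons on both sides and no adjacent C=O → ether.
pendant –OCH3: C–O–C with sp³ C, no adjacent C=O → ether.
halogen on an sp³ carbon → alkyl halide.
pendant –OCH3: C–O–C with sp³ C, no adjacent C=O → ether.
pendant –CHO: carbonyl C bonded to C and H → aldehyde.
–C≡N: carbon triple-bonded to nitrogen → nitrile.
Ether appears at: CH2OCH2, CH2OCH2, CH(OCH3), CH(OCH3) → 4.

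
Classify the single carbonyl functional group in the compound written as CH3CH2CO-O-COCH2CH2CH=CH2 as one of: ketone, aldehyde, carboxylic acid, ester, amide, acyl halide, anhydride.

anhydride

The carbonyl is in the CH2CO-O-COCH2 segment: two acyl groups sharing one oxygen, –C(=O)–O–C(=O)– → anhydride.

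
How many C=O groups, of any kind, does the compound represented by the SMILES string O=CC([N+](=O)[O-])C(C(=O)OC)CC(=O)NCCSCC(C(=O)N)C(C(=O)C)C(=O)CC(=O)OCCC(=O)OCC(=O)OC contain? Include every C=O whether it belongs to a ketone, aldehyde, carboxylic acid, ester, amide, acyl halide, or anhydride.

OHC: aldehyde, 1 C=O (running total 1).
CH(COOCH3): ester, 1 C=O (running total 2).
CH2CONHCH2: amide, 1 C=O (running total 3).
CH(CONH2): amide, 1 C=O (running total 4).
CH(COCH3): ketone, 1 C=O (running total 5).
CO: ketone, 1 C=O (running total 6).
CH2COOCH2: ester, 1 C=O (running total 7).
CH2COOCH2: ester, 1 C=O (running total 8).
COOCH3: ester, 1 C=O (running total 9).

9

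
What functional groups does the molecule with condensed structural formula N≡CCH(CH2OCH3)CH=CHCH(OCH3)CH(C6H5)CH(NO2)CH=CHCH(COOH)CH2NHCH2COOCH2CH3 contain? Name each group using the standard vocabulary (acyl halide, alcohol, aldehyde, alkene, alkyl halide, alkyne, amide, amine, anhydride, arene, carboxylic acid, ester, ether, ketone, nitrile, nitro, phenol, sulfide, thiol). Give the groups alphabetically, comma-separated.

N≡C–: carbon triple-bonded to nitrogen → nitrile.
pendant –CH2OCH3: C–O–C linkage → ether.
C=C double bond → alkene.
pendant –OCH3: C–O–C with sp³ C, no adjacent C=O → ether.
pendant –C6H5: benzene ring → arene.
–NO2 on an sp³ carbon → nitro (the N=O is not a carbonyl).
C=C double bond → alkene.
pendant –COOH: carbonyl C bonded to C and –OH → carboxylic acid.
C–N–C with sp³ carbons and no adjacent C=O → amine (secondary).
–C(=O)OCH2CH3: carbonyl C bonded to C and to –OEt → ester.

alkene, amine, arene, carboxylic acid, ester, ether, nitrile, nitro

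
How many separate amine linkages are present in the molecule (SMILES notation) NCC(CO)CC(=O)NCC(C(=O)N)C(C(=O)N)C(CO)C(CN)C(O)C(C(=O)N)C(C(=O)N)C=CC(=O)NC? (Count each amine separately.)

Reading the structure from left to right:
  H2NCH2: –NH2 on an sp³ carbon with no adjacent C=O → amine.
  CH(CH2OH): pendant –CH2OH on an sp³ backbone C → alcohol.
  CH2CONHCH2: –C(=O)–N– linkage → amide (the N is not an amine).
  CH(CONH2): pendant –CONH2: carbonyl C bonded to C and N → amide.
  CH(CONH2): pendant –CONH2: carbonyl C bonded to C and N → amide.
  CH(CH2OH): pendant –CH2OH on an sp³ backbone C → alcohol.
  CH(CH2NH2): pendant –CH2NH2: N on sp³ C, no adjacent C=O → amine.
  CH(OH): –OH on an sp³ carbon → alcohol (secondary).
  CH(CONH2): pendant –CONH2: carbonyl C bonded to C and N → amide.
  CH(CONH2): pendant –CONH2: carbonyl C bonded to C and N → amide.
  CH=CH: C=C double bond → alkene.
  CONHCH3: –C(=O)NHCH3: carbonyl C bonded to C and to N → amide (the N is not an amine).
Amine appears at: H2NCH2, CH(CH2NH2) → 2.

2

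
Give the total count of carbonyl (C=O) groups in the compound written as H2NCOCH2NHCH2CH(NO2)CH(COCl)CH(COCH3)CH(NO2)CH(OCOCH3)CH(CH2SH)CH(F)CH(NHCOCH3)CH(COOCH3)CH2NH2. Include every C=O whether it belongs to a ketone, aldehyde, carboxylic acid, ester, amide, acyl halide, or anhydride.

H2NCO: amide, 1 C=O (running total 1).
CH(COCl): acyl halide, 1 C=O (running total 2).
CH(COCH3): ketone, 1 C=O (running total 3).
CH(OCOCH3): ester, 1 C=O (running total 4).
CH(NHCOCH3): amide, 1 C=O (running total 5).
CH(COOCH3): ester, 1 C=O (running total 6).

6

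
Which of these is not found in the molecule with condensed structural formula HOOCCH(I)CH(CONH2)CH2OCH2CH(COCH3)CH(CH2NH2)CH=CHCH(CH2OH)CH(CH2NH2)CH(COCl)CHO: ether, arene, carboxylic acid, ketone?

arene

carboxylic acid: present (HOOC — –COOH: carbonyl C bonded to –OH and C → carboxylic acid (the –OH is not a separate alcohol)).
ketone: present (CH(COCH3) — pendant –COCH3: carbonyl C bonded to two carbons → ketone).
ether: present (CH2OCH2 — C–O–C with sp³ carbons on both sides and no adjacent C=O → ether).
arene: no segment matches this pattern.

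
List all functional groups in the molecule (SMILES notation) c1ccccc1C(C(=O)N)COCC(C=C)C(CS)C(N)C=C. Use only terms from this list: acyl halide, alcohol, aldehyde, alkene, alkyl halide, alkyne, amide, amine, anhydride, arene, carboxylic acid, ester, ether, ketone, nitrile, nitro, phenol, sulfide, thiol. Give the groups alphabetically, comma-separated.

alkene, amide, amine, arene, ether, thiol

Reading the structure from left to right:
  C6H5: C6H5– phenyl ring → arene.
  CH(CONH2): pendant –CONH2: carbonyl C bonded to C and N → amide.
  CH2OCH2: C–O–C with sp³ carbons on both sides and no adjacent C=O → ether.
  CH(CH=CH2): pendant –CH=CH2: C=C double bond → alkene.
  CH(CH2SH): pendant –CH2SH → thiol.
  CH(NH2): –NH2 on an sp³ carbon with no adjacent C=O → amine.
  CH=CH2: C=C double bond → alkene.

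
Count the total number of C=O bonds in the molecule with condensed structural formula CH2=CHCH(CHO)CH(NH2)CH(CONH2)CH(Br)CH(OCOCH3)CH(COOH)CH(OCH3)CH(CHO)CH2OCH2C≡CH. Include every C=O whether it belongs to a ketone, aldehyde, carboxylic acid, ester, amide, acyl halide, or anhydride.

CH(CHO): aldehyde, 1 C=O (running total 1).
CH(CONH2): amide, 1 C=O (running total 2).
CH(OCOCH3): ester, 1 C=O (running total 3).
CH(COOH): carboxylic acid, 1 C=O (running total 4).
CH(CHO): aldehyde, 1 C=O (running total 5).

5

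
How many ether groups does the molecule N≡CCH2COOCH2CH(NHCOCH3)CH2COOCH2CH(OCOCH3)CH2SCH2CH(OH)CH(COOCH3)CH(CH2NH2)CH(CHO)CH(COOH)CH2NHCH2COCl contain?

0

N≡C–: carbon triple-bonded to nitrogen → nitrile.
–C(=O)–O–C with C on the carbonyl side → ester.
pendant –NHC(=O)CH3: N bonded to a carbonyl → amide (not amine).
–C(=O)–O–C with C on the carbonyl side → ester.
pendant –OC(=O)CH3: an acyloxy group → ester.
C–S–C linkage → sulfide (thioether).
–OH on an sp³ carbon → alcohol (secondary).
pendant –COOCH3: carbonyl C bonded to C and –OCH3 → ester.
pendant –CH2NH2: N on sp³ C, no adjacent C=O → amine.
pendant –CHO: carbonyl C bonded to C and H → aldehyde.
pendant –COOH: carbonyl C bonded to C and –OH → carboxylic acid.
C–N–C with sp³ carbons and no adjacent C=O → amine (secondary).
–C(=O)Cl: carbonyl C bonded to C and to a halogen → acyl halide (not alkyl halide).
No segment is a ether: CH2COOCH2 is ester, not ether; CH2COOCH2 is ester, not ether; CH(OCOCH3) is ester, not ether. → 0.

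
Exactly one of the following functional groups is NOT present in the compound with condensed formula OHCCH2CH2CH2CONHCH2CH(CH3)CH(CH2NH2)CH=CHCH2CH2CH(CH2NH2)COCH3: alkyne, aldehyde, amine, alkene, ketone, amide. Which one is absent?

alkyne

amine: present (CH(CH2NH2) — pendant –CH2NH2: N on sp³ C, no adjacent C=O → amine).
alkene: present (CH=CH — C=C double bond → alkene).
amide: present (CH2CONHCH2 — –C(=O)–N– linkage → amide (the N is not an amine)).
ketone: present (CO — –C(=O)– with carbon on both sides → ketone).
aldehyde: present (OHC — terminal –CHO: carbonyl C bonded to H and C → aldehyde).
alkyne: no segment matches this pattern.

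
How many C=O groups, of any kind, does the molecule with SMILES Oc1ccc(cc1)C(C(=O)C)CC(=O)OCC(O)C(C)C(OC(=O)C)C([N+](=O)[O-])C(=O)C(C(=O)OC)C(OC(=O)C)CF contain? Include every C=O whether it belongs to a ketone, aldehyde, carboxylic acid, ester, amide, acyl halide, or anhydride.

6

CH(COCH3): ketone, 1 C=O (running total 1).
CH2COOCH2: ester, 1 C=O (running total 2).
CH(OCOCH3): ester, 1 C=O (running total 3).
CO: ketone, 1 C=O (running total 4).
CH(COOCH3): ester, 1 C=O (running total 5).
CH(OCOCH3): ester, 1 C=O (running total 6).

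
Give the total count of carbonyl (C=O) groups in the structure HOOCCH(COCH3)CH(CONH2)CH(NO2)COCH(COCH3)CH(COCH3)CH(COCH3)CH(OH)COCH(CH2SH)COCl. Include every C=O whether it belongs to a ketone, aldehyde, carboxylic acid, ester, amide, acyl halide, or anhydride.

HOOC: carboxylic acid, 1 C=O (running total 1).
CH(COCH3): ketone, 1 C=O (running total 2).
CH(CONH2): amide, 1 C=O (running total 3).
CO: ketone, 1 C=O (running total 4).
CH(COCH3): ketone, 1 C=O (running total 5).
CH(COCH3): ketone, 1 C=O (running total 6).
CH(COCH3): ketone, 1 C=O (running total 7).
CO: ketone, 1 C=O (running total 8).
COCl: acyl halide, 1 C=O (running total 9).

9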